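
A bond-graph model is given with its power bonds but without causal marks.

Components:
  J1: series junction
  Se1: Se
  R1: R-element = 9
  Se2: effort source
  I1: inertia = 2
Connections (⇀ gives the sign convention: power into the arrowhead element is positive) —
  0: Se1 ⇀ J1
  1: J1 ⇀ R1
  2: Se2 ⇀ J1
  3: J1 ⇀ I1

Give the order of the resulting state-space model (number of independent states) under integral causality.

1  (I1 all integral)

b0 stroke at J1  (Se1 (Se) sets effort on bond)
b2 stroke at J1  (Se2 (Se) sets effort on bond)
b3 stroke at I1  (prefer integral on I1)
b1 stroke at J1  (J1 flow already set via bond 3)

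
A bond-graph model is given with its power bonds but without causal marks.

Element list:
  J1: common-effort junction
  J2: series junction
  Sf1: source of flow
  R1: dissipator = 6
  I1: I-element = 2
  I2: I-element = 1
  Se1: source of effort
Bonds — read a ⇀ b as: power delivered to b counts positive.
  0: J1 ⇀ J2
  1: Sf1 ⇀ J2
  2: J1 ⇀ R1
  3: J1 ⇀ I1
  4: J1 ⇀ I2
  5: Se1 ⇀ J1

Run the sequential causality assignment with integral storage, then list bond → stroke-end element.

β1 stroke at Sf1  (source Sf1 imposes f)
β5 stroke at J1  (source Se1 imposes e)
β0 stroke at J2  (J1 effort already set via bond 5)
β2 stroke at R1  (J1 effort already set via bond 5)
β3 stroke at I1  (J1: bond 5 brought effort, rest push out)
β4 stroke at I2  (common-e at J1 fixed by 5)

#0 stroke→J2
#1 stroke→Sf1
#2 stroke→R1
#3 stroke→I1
#4 stroke→I2
#5 stroke→J1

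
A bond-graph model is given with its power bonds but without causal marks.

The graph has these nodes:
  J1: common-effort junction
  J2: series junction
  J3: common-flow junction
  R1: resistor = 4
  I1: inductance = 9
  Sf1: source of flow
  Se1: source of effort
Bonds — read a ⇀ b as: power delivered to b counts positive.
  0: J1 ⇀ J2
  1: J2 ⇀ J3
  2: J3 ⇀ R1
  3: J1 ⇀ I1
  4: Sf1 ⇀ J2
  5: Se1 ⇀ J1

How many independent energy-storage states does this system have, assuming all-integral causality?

#4 stroke at Sf1  (source Sf1 imposes f)
#5 stroke at J1  (Se1 (Se) sets effort on bond)
#0 stroke at J2  (J1 effort already set via bond 5)
#3 stroke at I1  (J1: bond 5 brought effort, rest push out)
#1 stroke at J2  (1-jn J2 has f-setter on 4)
#2 stroke at J3  (J3 flow already set via bond 1)

1  (I1 all integral)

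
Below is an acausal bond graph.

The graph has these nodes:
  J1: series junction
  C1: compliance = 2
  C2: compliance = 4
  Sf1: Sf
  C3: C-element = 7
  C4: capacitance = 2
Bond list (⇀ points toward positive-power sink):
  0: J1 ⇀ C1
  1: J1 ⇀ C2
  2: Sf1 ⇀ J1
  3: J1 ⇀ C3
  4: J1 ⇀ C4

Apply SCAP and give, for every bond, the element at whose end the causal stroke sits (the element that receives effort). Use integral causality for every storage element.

bond 0 →J1
bond 1 →J1
bond 2 →Sf1
bond 3 →J1
bond 4 →J1

#2 |Sf1  (Sf1 (Sf) sets flow on bond)
#0 |J1  (J1: bond 2 brought flow, rest push out)
#1 |J1  (J1: bond 2 brought flow, rest push out)
#3 |J1  (J1: bond 2 brought flow, rest push out)
#4 |J1  (1-jn J1 has f-setter on 2)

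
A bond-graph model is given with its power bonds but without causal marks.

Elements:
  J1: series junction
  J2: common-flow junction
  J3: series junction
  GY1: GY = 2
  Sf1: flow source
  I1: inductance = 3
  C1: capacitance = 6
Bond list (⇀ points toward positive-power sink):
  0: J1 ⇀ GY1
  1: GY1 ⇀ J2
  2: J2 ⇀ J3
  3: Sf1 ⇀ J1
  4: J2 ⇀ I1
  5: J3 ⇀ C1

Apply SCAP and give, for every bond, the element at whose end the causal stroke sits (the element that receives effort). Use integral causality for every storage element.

b3 stroke at Sf1  (source Sf1 imposes f)
b0 stroke at J1  (J1 flow already set via bond 3)
b1 stroke at J2  (GY GY1: same side as bond 0)
b4 stroke at I1  (I1 integral (f out))
b2 stroke at J2  (common-f at J2 fixed by 4)
b5 stroke at J3  (common-f at J3 fixed by 2)

bond 0 stroke at J1
bond 1 stroke at J2
bond 2 stroke at J2
bond 3 stroke at Sf1
bond 4 stroke at I1
bond 5 stroke at J3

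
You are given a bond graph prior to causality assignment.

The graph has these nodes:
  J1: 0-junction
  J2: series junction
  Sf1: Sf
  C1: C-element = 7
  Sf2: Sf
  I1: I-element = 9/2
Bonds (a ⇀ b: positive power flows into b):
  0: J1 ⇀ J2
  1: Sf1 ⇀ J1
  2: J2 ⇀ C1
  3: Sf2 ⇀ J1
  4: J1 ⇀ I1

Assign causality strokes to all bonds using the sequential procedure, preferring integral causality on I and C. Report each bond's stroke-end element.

b0 stroke at J1
b1 stroke at Sf1
b2 stroke at J2
b3 stroke at Sf2
b4 stroke at I1

b1 stroke at Sf1  (Sf1 fixes flow; stroke at Sf1)
b3 stroke at Sf2  (source Sf2 imposes f)
b2 stroke at J2  (C1: C, integral causality)
b0 stroke at J1  (only one flow-in slot at J2)
b4 stroke at I1  (0-jn J1 has e-setter on 0)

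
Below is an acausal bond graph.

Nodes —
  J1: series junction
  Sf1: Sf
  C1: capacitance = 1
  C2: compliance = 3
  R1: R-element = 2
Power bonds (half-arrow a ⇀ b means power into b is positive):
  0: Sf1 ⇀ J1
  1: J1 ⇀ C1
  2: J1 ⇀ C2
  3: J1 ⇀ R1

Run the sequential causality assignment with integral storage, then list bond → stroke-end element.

#0 |Sf1
#1 |J1
#2 |J1
#3 |J1

bond 0 stroke→Sf1  (source Sf1 imposes f)
bond 1 stroke→J1  (J1 flow already set via bond 0)
bond 2 stroke→J1  (J1: bond 0 brought flow, rest push out)
bond 3 stroke→J1  (J1 flow already set via bond 0)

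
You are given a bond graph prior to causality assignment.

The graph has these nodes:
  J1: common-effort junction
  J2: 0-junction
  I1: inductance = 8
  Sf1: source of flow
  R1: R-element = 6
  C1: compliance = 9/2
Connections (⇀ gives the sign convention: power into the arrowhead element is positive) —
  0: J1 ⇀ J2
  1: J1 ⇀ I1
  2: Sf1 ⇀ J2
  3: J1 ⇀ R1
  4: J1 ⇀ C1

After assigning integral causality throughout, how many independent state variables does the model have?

b2 stroke at Sf1  (Sf1: flow source, stroke at near end)
b0 stroke at J2  (J2: last free bond brings effort in)
b1 stroke at I1  (I1 integral (f out))
b4 stroke at J1  (C1 outputs effort q/C1)
b3 stroke at R1  (0-jn J1 has e-setter on 4)

2  (C1, I1 all integral)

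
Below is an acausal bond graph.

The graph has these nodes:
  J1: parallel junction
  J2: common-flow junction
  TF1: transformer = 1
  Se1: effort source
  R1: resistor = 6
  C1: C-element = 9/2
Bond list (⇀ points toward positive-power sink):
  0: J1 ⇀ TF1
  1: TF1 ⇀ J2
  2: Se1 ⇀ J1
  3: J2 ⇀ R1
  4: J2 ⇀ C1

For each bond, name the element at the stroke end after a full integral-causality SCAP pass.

#0 →TF1
#1 →J2
#2 →J1
#3 →R1
#4 →J2

b2 |J1  (Se1 (Se) sets effort on bond)
b0 |TF1  (0-jn J1 has e-setter on 2)
b1 |J2  (TF1: transformer flips bond 0)
b4 |J2  (C1 integral (e out))
b3 |R1  (only one flow-in slot at J2)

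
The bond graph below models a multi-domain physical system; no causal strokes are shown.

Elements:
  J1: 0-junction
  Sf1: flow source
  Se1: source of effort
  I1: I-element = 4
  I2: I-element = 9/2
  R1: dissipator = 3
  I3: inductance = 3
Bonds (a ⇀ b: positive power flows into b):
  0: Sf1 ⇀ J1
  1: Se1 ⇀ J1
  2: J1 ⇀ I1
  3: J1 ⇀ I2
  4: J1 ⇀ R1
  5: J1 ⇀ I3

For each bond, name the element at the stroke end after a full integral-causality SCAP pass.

b0 stroke→Sf1
b1 stroke→J1
b2 stroke→I1
b3 stroke→I2
b4 stroke→R1
b5 stroke→I3

β0 stroke at Sf1  (Sf1: flow source, stroke at near end)
β1 stroke at J1  (Se1 fixes effort; stroke away)
β2 stroke at I1  (J1: bond 1 brought effort, rest push out)
β3 stroke at I2  (J1 effort already set via bond 1)
β4 stroke at R1  (J1 effort already set via bond 1)
β5 stroke at I3  (0-jn J1 has e-setter on 1)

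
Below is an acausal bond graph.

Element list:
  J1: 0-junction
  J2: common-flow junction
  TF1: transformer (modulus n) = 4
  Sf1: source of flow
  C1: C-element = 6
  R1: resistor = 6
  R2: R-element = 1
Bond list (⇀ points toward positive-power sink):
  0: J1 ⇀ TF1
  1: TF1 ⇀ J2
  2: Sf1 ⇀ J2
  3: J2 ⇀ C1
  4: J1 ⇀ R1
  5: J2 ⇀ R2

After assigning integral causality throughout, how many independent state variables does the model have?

b2 →Sf1  (Sf1 fixes flow; stroke at Sf1)
b1 →J2  (J2: bond 2 brought flow, rest push out)
b3 →J2  (1-jn J2 has f-setter on 2)
b5 →J2  (J2: bond 2 brought flow, rest push out)
b0 →TF1  (TF1 one-in-one-out from 1)
b4 →J1  (J1: last free bond brings effort in)

1  (C1 all integral)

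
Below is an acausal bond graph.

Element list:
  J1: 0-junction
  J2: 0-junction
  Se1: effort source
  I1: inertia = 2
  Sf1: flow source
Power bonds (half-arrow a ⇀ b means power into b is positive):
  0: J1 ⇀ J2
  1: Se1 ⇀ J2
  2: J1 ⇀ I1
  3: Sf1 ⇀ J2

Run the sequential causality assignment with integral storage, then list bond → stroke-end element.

bond 1 →J2  (Se1 fixes effort; stroke away)
bond 3 →Sf1  (Sf1 fixes flow; stroke at Sf1)
bond 0 →J1  (common-e at J2 fixed by 1)
bond 2 →I1  (J1 effort already set via bond 0)

b0 →J1
b1 →J2
b2 →I1
b3 →Sf1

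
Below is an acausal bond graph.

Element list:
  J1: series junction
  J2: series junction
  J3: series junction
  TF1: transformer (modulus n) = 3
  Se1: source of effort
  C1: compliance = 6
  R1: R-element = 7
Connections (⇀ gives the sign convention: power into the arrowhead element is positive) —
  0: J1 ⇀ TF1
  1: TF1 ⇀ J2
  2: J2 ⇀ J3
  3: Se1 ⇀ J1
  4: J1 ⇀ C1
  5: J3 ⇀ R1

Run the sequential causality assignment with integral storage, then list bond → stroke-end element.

β0 |TF1
β1 |J2
β2 |J3
β3 |J1
β4 |J1
β5 |R1

#3 stroke→J1  (source Se1 imposes e)
#4 stroke→J1  (C1: C, integral causality)
#0 stroke→TF1  (J1: last free bond brings flow in)
#1 stroke→J2  (TF1: transformer flips bond 0)
#2 stroke→J3  (closing 1-jn rule on J2)
#5 stroke→R1  (J3: last free bond brings flow in)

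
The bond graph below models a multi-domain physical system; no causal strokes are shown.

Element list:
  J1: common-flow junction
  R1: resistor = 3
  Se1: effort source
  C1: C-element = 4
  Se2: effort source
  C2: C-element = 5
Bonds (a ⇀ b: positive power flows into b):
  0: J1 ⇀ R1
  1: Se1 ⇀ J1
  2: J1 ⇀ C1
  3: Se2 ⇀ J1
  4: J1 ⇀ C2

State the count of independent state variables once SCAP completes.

2  (C1, C2 all integral)

b1 stroke at J1  (Se1 fixes effort; stroke away)
b3 stroke at J1  (Se2 fixes effort; stroke away)
b2 stroke at J1  (C1: C, integral causality)
b4 stroke at J1  (C2: C, integral causality)
b0 stroke at R1  (only one flow-in slot at J1)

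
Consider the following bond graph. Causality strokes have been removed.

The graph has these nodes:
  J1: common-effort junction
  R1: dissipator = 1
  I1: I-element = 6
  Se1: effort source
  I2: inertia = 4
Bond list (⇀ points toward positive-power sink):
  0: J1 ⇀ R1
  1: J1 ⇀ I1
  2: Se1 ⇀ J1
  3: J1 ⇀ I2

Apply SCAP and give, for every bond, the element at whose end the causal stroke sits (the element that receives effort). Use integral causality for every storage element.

β0 stroke→R1
β1 stroke→I1
β2 stroke→J1
β3 stroke→I2

#2 |J1  (Se1: effort source, stroke at far end)
#0 |R1  (J1 effort already set via bond 2)
#1 |I1  (common-e at J1 fixed by 2)
#3 |I2  (common-e at J1 fixed by 2)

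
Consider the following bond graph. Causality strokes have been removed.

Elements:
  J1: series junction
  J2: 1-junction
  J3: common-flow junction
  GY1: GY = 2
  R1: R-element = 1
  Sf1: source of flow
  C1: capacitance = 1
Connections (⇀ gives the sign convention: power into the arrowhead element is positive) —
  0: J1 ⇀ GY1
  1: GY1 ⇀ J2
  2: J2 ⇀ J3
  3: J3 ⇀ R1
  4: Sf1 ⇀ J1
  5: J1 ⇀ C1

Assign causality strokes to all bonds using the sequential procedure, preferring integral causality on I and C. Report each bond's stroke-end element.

#0 →J1
#1 →J2
#2 →J3
#3 →R1
#4 →Sf1
#5 →J1

b4 stroke at Sf1  (Sf1 fixes flow; stroke at Sf1)
b0 stroke at J1  (1-jn J1 has f-setter on 4)
b5 stroke at J1  (common-f at J1 fixed by 4)
b1 stroke at J2  (through GY1, causality inverts; strokes same side of GY1)
b2 stroke at J3  (J2: last free bond brings flow in)
b3 stroke at R1  (closing 1-jn rule on J3)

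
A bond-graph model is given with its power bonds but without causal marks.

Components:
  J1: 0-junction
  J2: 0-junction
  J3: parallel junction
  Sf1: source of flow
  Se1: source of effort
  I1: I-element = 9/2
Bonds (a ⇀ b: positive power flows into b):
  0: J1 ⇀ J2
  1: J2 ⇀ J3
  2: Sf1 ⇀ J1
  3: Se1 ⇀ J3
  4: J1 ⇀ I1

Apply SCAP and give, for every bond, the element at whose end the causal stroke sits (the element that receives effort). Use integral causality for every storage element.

β2 |Sf1  (Sf1 fixes flow; stroke at Sf1)
β3 |J3  (source Se1 imposes e)
β1 |J2  (common-e at J3 fixed by 3)
β0 |J1  (0-jn J2 has e-setter on 1)
β4 |I1  (common-e at J1 fixed by 0)

bond 0 stroke→J1
bond 1 stroke→J2
bond 2 stroke→Sf1
bond 3 stroke→J3
bond 4 stroke→I1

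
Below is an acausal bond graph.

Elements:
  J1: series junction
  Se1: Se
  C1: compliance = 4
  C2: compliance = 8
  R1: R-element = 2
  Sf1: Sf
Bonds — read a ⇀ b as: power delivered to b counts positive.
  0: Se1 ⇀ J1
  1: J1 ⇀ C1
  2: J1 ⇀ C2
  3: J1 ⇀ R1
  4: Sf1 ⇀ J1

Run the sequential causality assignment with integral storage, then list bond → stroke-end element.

#0 →J1
#1 →J1
#2 →J1
#3 →J1
#4 →Sf1

β0 stroke→J1  (Se1 (Se) sets effort on bond)
β4 stroke→Sf1  (Sf1 (Sf) sets flow on bond)
β1 stroke→J1  (1-jn J1 has f-setter on 4)
β2 stroke→J1  (J1: bond 4 brought flow, rest push out)
β3 stroke→J1  (1-jn J1 has f-setter on 4)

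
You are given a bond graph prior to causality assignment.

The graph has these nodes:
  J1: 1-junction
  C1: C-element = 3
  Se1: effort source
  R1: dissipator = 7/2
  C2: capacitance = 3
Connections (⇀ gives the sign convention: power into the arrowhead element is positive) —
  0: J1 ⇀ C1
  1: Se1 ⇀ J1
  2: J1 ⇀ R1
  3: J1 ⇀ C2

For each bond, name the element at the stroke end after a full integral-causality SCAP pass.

bond 0 |J1
bond 1 |J1
bond 2 |R1
bond 3 |J1

bond 1 stroke→J1  (Se1: effort source, stroke at far end)
bond 0 stroke→J1  (C1: C, integral causality)
bond 3 stroke→J1  (C2: C, integral causality)
bond 2 stroke→R1  (only one flow-in slot at J1)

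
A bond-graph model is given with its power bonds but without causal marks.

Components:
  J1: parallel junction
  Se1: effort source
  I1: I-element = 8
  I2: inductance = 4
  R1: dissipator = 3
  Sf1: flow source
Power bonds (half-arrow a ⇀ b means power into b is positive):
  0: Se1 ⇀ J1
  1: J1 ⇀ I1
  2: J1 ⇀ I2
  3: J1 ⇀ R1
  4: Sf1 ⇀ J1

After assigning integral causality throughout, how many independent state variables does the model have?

#0 →J1  (Se1 (Se) sets effort on bond)
#4 →Sf1  (source Sf1 imposes f)
#1 →I1  (J1 effort already set via bond 0)
#2 →I2  (J1 effort already set via bond 0)
#3 →R1  (common-e at J1 fixed by 0)

2  (I1, I2 all integral)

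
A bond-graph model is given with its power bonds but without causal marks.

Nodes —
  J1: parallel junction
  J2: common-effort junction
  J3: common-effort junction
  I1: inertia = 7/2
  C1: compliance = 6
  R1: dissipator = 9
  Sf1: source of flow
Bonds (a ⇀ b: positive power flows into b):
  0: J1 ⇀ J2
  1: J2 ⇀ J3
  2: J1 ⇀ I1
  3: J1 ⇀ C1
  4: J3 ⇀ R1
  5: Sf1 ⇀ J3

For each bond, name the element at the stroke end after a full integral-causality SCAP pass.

bond 0 |J2
bond 1 |J3
bond 2 |I1
bond 3 |J1
bond 4 |R1
bond 5 |Sf1

bond 5 stroke→Sf1  (Sf1: flow source, stroke at near end)
bond 2 stroke→I1  (I1 outputs flow p/I1)
bond 3 stroke→J1  (prefer integral on C1)
bond 0 stroke→J2  (0-jn J1 has e-setter on 3)
bond 1 stroke→J3  (J2: bond 0 brought effort, rest push out)
bond 4 stroke→R1  (J3: bond 1 brought effort, rest push out)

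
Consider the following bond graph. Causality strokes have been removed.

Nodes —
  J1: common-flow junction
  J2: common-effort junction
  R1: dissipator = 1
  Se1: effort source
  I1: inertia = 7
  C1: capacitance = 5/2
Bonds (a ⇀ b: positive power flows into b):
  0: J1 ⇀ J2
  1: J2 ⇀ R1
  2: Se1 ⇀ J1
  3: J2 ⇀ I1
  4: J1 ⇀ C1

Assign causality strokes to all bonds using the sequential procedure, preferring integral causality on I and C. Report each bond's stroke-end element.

bond 2 stroke→J1  (Se1: effort source, stroke at far end)
bond 3 stroke→I1  (I1: I, integral causality)
bond 4 stroke→J1  (prefer integral on C1)
bond 0 stroke→J2  (closing 1-jn rule on J1)
bond 1 stroke→R1  (0-jn J2 has e-setter on 0)

bond 0 →J2
bond 1 →R1
bond 2 →J1
bond 3 →I1
bond 4 →J1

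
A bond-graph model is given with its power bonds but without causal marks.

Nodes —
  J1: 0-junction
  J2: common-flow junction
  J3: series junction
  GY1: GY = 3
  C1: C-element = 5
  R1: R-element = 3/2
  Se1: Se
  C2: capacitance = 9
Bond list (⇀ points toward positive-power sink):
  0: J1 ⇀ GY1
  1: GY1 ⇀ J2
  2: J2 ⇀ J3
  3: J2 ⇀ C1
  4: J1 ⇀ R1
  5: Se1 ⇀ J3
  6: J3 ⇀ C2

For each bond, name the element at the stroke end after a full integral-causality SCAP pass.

β0 →GY1
β1 →GY1
β2 →J2
β3 →J2
β4 →J1
β5 →J3
β6 →J3

β5 →J3  (Se1 (Se) sets effort on bond)
β3 →J2  (prefer integral on C1)
β6 →J3  (C2 outputs effort q/C2)
β2 →J2  (only one flow-in slot at J3)
β1 →GY1  (only one flow-in slot at J2)
β0 →GY1  (GY GY1: same side as bond 1)
β4 →J1  (only one effort-in slot at J1)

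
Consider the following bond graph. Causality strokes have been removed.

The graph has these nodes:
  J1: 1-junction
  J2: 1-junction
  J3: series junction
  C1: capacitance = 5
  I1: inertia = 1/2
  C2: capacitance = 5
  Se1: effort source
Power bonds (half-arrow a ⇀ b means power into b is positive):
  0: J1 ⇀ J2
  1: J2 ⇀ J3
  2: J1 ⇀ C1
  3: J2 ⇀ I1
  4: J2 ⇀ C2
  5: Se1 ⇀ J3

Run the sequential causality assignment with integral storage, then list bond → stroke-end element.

bond 5 |J3  (Se1 fixes effort; stroke away)
bond 1 |J2  (J3: last free bond brings flow in)
bond 2 |J1  (C1 integral (e out))
bond 0 |J2  (J1 needs exactly one f-in)
bond 3 |I1  (I1 outputs flow p/I1)
bond 4 |J2  (1-jn J2 has f-setter on 3)

#0 stroke→J2
#1 stroke→J2
#2 stroke→J1
#3 stroke→I1
#4 stroke→J2
#5 stroke→J3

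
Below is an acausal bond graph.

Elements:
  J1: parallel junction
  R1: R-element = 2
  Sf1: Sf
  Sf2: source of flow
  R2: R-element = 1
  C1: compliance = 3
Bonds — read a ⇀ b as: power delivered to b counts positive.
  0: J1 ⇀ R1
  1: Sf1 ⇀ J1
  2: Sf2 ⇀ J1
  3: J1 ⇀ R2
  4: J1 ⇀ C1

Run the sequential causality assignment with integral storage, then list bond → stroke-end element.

b0 stroke→R1
b1 stroke→Sf1
b2 stroke→Sf2
b3 stroke→R2
b4 stroke→J1

b1 →Sf1  (Sf1: flow source, stroke at near end)
b2 →Sf2  (source Sf2 imposes f)
b4 →J1  (prefer integral on C1)
b0 →R1  (0-jn J1 has e-setter on 4)
b3 →R2  (common-e at J1 fixed by 4)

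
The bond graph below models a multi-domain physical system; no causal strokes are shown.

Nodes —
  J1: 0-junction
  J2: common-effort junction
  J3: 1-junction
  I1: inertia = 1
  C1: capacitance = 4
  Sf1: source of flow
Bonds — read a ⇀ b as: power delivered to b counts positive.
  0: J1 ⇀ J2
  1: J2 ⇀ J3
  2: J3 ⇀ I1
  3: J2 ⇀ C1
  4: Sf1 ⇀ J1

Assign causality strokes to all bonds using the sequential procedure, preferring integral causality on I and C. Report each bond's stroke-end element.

#0 stroke at J1
#1 stroke at J3
#2 stroke at I1
#3 stroke at J2
#4 stroke at Sf1

b4 stroke at Sf1  (source Sf1 imposes f)
b0 stroke at J1  (only one effort-in slot at J1)
b2 stroke at I1  (I1 outputs flow p/I1)
b1 stroke at J3  (J3: bond 2 brought flow, rest push out)
b3 stroke at J2  (closing 0-jn rule on J2)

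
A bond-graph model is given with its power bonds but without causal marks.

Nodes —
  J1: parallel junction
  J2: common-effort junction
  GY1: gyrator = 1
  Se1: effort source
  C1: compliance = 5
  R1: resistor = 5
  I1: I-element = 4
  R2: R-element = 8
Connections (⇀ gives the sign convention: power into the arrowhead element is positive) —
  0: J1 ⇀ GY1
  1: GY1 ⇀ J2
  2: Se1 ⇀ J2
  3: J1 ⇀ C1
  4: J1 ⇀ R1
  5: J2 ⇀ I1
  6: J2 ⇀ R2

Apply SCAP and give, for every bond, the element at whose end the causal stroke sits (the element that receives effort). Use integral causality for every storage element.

bond 0 stroke at GY1
bond 1 stroke at GY1
bond 2 stroke at J2
bond 3 stroke at J1
bond 4 stroke at R1
bond 5 stroke at I1
bond 6 stroke at R2

b2 →J2  (source Se1 imposes e)
b1 →GY1  (J2: bond 2 brought effort, rest push out)
b5 →I1  (J2: bond 2 brought effort, rest push out)
b6 →R2  (common-e at J2 fixed by 2)
b0 →GY1  (GY1 both-in/both-out from 1)
b3 →J1  (C1: C, integral causality)
b4 →R1  (J1: bond 3 brought effort, rest push out)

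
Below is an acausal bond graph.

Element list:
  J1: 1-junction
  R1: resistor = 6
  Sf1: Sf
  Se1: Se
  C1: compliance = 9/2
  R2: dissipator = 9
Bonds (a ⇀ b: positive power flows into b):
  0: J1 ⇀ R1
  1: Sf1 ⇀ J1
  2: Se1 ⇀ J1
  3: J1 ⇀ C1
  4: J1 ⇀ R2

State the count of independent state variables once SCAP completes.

1  (C1 all integral)

bond 1 |Sf1  (Sf1 (Sf) sets flow on bond)
bond 2 |J1  (source Se1 imposes e)
bond 0 |J1  (common-f at J1 fixed by 1)
bond 3 |J1  (1-jn J1 has f-setter on 1)
bond 4 |J1  (J1: bond 1 brought flow, rest push out)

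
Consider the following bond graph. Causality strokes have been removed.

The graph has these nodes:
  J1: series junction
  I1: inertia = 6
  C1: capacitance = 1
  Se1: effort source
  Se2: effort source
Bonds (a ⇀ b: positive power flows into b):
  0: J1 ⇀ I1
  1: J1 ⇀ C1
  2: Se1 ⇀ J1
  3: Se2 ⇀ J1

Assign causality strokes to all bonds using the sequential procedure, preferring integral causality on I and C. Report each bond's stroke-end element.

#2 |J1  (Se1: effort source, stroke at far end)
#3 |J1  (source Se2 imposes e)
#0 |I1  (I1 outputs flow p/I1)
#1 |J1  (1-jn J1 has f-setter on 0)

bond 0 →I1
bond 1 →J1
bond 2 →J1
bond 3 →J1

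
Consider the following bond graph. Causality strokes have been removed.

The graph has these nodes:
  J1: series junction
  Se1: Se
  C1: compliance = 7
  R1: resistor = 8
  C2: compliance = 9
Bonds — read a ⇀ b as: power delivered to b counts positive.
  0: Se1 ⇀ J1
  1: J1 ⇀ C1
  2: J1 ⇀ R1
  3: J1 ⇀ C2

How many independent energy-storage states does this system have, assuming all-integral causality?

2  (C1, C2 all integral)

bond 0 stroke→J1  (source Se1 imposes e)
bond 1 stroke→J1  (C1: C, integral causality)
bond 3 stroke→J1  (C2: C, integral causality)
bond 2 stroke→R1  (only one flow-in slot at J1)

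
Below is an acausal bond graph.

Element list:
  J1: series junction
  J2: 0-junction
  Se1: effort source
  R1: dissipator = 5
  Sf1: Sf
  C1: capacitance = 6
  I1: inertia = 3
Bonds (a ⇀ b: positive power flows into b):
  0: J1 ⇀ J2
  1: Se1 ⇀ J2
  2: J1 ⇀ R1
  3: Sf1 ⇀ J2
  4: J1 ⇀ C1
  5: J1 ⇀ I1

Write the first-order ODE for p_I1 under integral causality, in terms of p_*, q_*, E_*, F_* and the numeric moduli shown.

b1 →J2  (Se1 fixes effort; stroke away)
b3 →Sf1  (source Sf1 imposes f)
b0 →J1  (0-jn J2 has e-setter on 1)
b4 →J1  (C1 outputs effort q/C1)
b5 →I1  (I1 outputs flow p/I1)
b2 →J1  (common-f at J1 fixed by 5)

dp_I1/dt = -E_Se1 - 5*p_I1/3 - q_C1/6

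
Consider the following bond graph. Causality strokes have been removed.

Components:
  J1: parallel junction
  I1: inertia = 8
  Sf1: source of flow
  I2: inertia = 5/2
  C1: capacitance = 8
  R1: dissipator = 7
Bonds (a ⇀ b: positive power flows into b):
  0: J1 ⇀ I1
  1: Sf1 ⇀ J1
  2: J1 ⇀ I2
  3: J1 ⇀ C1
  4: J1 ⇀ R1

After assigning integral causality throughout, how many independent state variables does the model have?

bond 1 stroke at Sf1  (Sf1 (Sf) sets flow on bond)
bond 0 stroke at I1  (prefer integral on I1)
bond 2 stroke at I2  (I2 outputs flow p/I2)
bond 3 stroke at J1  (C1 outputs effort q/C1)
bond 4 stroke at R1  (J1: bond 3 brought effort, rest push out)

3  (C1, I1, I2 all integral)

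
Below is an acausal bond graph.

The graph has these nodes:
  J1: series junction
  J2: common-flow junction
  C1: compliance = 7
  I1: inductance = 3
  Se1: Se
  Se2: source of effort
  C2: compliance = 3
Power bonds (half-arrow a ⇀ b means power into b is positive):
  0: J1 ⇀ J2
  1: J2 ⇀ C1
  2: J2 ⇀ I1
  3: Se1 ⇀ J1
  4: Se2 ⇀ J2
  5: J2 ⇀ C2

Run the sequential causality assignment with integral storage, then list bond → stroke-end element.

b3 stroke→J1  (Se1: effort source, stroke at far end)
b4 stroke→J2  (Se2 (Se) sets effort on bond)
b0 stroke→J2  (J1: last free bond brings flow in)
b1 stroke→J2  (C1: C, integral causality)
b2 stroke→I1  (I1: I, integral causality)
b5 stroke→J2  (common-f at J2 fixed by 2)

#0 |J2
#1 |J2
#2 |I1
#3 |J1
#4 |J2
#5 |J2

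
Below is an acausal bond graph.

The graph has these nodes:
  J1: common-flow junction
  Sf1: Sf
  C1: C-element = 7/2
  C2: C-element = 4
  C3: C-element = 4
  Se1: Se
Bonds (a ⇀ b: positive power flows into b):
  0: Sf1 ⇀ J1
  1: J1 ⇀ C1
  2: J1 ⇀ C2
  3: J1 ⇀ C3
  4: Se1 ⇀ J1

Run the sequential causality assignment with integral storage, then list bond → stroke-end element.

β0 |Sf1  (Sf1 (Sf) sets flow on bond)
β4 |J1  (source Se1 imposes e)
β1 |J1  (J1: bond 0 brought flow, rest push out)
β2 |J1  (J1: bond 0 brought flow, rest push out)
β3 |J1  (1-jn J1 has f-setter on 0)

#0 stroke at Sf1
#1 stroke at J1
#2 stroke at J1
#3 stroke at J1
#4 stroke at J1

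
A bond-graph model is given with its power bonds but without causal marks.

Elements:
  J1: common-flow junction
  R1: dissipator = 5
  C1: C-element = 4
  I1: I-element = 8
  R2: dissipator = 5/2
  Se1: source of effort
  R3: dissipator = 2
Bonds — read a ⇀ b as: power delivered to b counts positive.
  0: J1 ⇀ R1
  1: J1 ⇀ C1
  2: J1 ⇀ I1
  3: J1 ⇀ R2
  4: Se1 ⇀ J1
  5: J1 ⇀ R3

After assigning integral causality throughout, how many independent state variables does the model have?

β4 stroke→J1  (Se1: effort source, stroke at far end)
β1 stroke→J1  (C1: C, integral causality)
β2 stroke→I1  (I1 outputs flow p/I1)
β0 stroke→J1  (J1: bond 2 brought flow, rest push out)
β3 stroke→J1  (J1: bond 2 brought flow, rest push out)
β5 stroke→J1  (J1 flow already set via bond 2)

2  (C1, I1 all integral)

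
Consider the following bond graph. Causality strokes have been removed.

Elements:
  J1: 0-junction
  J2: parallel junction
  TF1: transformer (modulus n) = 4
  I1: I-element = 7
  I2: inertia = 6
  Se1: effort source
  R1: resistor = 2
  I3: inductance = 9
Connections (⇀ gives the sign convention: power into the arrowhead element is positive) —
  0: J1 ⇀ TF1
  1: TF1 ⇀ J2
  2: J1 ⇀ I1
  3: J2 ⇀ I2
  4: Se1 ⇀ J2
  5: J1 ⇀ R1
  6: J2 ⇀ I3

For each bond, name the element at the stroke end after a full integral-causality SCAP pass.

b4 |J2  (Se1: effort source, stroke at far end)
b1 |TF1  (J2 effort already set via bond 4)
b3 |I2  (common-e at J2 fixed by 4)
b6 |I3  (J2: bond 4 brought effort, rest push out)
b0 |J1  (TF1: transformer flips bond 1)
b2 |I1  (0-jn J1 has e-setter on 0)
b5 |R1  (common-e at J1 fixed by 0)

b0 →J1
b1 →TF1
b2 →I1
b3 →I2
b4 →J2
b5 →R1
b6 →I3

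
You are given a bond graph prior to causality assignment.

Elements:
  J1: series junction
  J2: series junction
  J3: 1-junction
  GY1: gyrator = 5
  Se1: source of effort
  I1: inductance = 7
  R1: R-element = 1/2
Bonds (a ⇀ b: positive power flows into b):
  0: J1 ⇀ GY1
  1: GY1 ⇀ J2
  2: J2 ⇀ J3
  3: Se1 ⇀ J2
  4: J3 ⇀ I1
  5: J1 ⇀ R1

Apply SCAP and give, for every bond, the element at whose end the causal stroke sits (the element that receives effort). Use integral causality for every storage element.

#3 stroke→J2  (Se1 fixes effort; stroke away)
#4 stroke→I1  (I1: I, integral causality)
#2 stroke→J3  (J3 flow already set via bond 4)
#1 stroke→J2  (common-f at J2 fixed by 2)
#0 stroke→J1  (GY1: gyrator matches bond 1)
#5 stroke→R1  (J1 needs exactly one f-in)

#0 stroke→J1
#1 stroke→J2
#2 stroke→J3
#3 stroke→J2
#4 stroke→I1
#5 stroke→R1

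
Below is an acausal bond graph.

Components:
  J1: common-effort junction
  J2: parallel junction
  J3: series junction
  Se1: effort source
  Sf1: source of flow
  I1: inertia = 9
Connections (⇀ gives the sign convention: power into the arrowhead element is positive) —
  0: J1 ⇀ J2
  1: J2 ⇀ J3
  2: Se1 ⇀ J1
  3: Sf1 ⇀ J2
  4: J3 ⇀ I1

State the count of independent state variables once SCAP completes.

#2 stroke at J1  (Se1 (Se) sets effort on bond)
#3 stroke at Sf1  (Sf1 (Sf) sets flow on bond)
#0 stroke at J2  (J1 effort already set via bond 2)
#1 stroke at J3  (J2 effort already set via bond 0)
#4 stroke at I1  (only one flow-in slot at J3)

1  (I1 all integral)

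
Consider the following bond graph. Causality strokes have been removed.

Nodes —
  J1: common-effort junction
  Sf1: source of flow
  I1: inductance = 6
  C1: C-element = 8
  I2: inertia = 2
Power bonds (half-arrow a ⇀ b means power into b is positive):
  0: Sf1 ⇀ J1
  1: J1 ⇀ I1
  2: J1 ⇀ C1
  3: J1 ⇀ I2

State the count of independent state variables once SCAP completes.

bond 0 →Sf1  (source Sf1 imposes f)
bond 1 →I1  (I1 outputs flow p/I1)
bond 2 →J1  (prefer integral on C1)
bond 3 →I2  (J1 effort already set via bond 2)

3  (C1, I1, I2 all integral)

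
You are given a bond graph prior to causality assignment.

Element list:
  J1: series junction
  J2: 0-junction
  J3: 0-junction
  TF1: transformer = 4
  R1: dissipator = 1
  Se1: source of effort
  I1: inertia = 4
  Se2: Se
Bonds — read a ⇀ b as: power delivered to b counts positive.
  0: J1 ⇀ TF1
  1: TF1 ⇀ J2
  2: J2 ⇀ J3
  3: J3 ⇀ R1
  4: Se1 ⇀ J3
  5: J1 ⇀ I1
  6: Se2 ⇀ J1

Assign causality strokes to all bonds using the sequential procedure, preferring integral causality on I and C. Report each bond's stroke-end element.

#4 stroke at J3  (Se1 (Se) sets effort on bond)
#6 stroke at J1  (Se2 fixes effort; stroke away)
#2 stroke at J2  (J3 effort already set via bond 4)
#3 stroke at R1  (common-e at J3 fixed by 4)
#1 stroke at TF1  (J2: bond 2 brought effort, rest push out)
#0 stroke at J1  (TF1 one-in-one-out from 1)
#5 stroke at I1  (closing 1-jn rule on J1)

bond 0 →J1
bond 1 →TF1
bond 2 →J2
bond 3 →R1
bond 4 →J3
bond 5 →I1
bond 6 →J1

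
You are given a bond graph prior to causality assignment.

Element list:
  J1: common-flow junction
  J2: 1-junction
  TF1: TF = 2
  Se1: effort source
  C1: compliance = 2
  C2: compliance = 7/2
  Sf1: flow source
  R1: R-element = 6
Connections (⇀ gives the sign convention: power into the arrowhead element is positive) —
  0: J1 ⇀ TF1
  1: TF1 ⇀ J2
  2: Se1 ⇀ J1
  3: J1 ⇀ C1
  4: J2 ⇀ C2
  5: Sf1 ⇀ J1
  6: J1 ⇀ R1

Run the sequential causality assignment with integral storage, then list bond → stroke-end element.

bond 0 |J1
bond 1 |TF1
bond 2 |J1
bond 3 |J1
bond 4 |J2
bond 5 |Sf1
bond 6 |J1

β2 stroke at J1  (Se1 (Se) sets effort on bond)
β5 stroke at Sf1  (Sf1 (Sf) sets flow on bond)
β0 stroke at J1  (J1 flow already set via bond 5)
β3 stroke at J1  (1-jn J1 has f-setter on 5)
β6 stroke at J1  (1-jn J1 has f-setter on 5)
β1 stroke at TF1  (TF TF1: opposite of bond 0)
β4 stroke at J2  (1-jn J2 has f-setter on 1)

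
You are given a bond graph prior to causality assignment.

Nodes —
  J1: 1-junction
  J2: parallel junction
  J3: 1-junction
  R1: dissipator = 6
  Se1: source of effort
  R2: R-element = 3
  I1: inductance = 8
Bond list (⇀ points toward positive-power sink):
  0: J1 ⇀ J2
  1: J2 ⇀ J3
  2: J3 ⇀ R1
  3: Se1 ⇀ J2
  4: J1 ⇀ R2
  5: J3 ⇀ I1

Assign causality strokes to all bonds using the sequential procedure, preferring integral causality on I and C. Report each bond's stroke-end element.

β0 stroke at J1
β1 stroke at J3
β2 stroke at J3
β3 stroke at J2
β4 stroke at R2
β5 stroke at I1

b3 →J2  (source Se1 imposes e)
b0 →J1  (J2: bond 3 brought effort, rest push out)
b1 →J3  (0-jn J2 has e-setter on 3)
b4 →R2  (only one flow-in slot at J1)
b5 →I1  (I1: I, integral causality)
b2 →J3  (J3 flow already set via bond 5)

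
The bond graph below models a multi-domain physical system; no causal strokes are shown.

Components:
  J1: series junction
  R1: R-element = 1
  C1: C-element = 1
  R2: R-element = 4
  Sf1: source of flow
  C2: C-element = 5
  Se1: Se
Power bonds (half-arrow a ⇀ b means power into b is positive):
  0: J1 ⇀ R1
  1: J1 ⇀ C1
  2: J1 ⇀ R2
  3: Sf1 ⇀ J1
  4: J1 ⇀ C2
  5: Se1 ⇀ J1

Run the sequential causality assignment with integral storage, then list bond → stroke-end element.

b3 stroke at Sf1  (source Sf1 imposes f)
b5 stroke at J1  (Se1 fixes effort; stroke away)
b0 stroke at J1  (1-jn J1 has f-setter on 3)
b1 stroke at J1  (common-f at J1 fixed by 3)
b2 stroke at J1  (J1 flow already set via bond 3)
b4 stroke at J1  (1-jn J1 has f-setter on 3)

β0 stroke→J1
β1 stroke→J1
β2 stroke→J1
β3 stroke→Sf1
β4 stroke→J1
β5 stroke→J1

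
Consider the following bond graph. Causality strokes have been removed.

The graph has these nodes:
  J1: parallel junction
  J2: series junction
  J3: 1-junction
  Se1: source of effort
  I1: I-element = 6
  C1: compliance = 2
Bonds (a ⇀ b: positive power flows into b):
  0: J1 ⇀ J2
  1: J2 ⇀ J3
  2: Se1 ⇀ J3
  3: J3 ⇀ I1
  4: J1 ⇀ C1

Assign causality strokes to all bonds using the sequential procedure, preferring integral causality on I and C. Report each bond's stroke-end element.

bond 2 →J3  (source Se1 imposes e)
bond 3 →I1  (I1 outputs flow p/I1)
bond 1 →J3  (J3: bond 3 brought flow, rest push out)
bond 0 →J2  (J2 flow already set via bond 1)
bond 4 →J1  (closing 0-jn rule on J1)

β0 →J2
β1 →J3
β2 →J3
β3 →I1
β4 →J1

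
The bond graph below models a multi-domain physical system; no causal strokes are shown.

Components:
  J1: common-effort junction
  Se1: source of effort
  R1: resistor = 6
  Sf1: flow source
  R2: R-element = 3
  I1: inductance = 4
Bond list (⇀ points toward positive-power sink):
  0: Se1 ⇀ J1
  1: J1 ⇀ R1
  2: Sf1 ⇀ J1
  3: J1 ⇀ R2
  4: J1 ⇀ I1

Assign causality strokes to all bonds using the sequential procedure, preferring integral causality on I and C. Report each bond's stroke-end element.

bond 0 stroke at J1  (source Se1 imposes e)
bond 2 stroke at Sf1  (source Sf1 imposes f)
bond 1 stroke at R1  (J1 effort already set via bond 0)
bond 3 stroke at R2  (common-e at J1 fixed by 0)
bond 4 stroke at I1  (common-e at J1 fixed by 0)

β0 stroke→J1
β1 stroke→R1
β2 stroke→Sf1
β3 stroke→R2
β4 stroke→I1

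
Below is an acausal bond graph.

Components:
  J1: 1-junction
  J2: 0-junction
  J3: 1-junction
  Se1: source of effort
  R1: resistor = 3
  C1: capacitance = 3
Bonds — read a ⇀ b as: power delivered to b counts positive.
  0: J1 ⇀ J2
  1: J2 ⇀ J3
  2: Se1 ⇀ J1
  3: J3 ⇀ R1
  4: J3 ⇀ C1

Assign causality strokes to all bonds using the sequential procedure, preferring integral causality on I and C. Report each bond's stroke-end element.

bond 0 →J2
bond 1 →J3
bond 2 →J1
bond 3 →R1
bond 4 →J3

b2 |J1  (Se1 fixes effort; stroke away)
b0 |J2  (J1: last free bond brings flow in)
b1 |J3  (common-e at J2 fixed by 0)
b4 |J3  (C1 outputs effort q/C1)
b3 |R1  (closing 1-jn rule on J3)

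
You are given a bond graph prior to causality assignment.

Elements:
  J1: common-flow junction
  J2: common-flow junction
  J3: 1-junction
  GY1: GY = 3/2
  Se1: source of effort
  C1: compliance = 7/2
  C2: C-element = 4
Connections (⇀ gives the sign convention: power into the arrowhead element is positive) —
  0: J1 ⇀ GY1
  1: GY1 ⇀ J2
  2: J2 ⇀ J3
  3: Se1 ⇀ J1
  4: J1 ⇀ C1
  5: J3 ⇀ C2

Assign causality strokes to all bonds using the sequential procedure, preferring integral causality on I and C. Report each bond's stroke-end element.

bond 0 →GY1
bond 1 →GY1
bond 2 →J2
bond 3 →J1
bond 4 →J1
bond 5 →J3

#3 |J1  (Se1 fixes effort; stroke away)
#4 |J1  (C1 outputs effort q/C1)
#0 |GY1  (J1: last free bond brings flow in)
#1 |GY1  (GY GY1: same side as bond 0)
#2 |J2  (1-jn J2 has f-setter on 1)
#5 |J3  (1-jn J3 has f-setter on 2)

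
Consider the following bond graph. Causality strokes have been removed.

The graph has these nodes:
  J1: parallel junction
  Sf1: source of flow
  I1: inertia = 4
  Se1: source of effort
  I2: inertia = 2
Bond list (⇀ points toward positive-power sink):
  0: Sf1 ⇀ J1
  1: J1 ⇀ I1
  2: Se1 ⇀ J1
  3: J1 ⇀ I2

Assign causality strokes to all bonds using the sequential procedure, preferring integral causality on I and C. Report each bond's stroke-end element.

β0 stroke→Sf1  (Sf1: flow source, stroke at near end)
β2 stroke→J1  (Se1 (Se) sets effort on bond)
β1 stroke→I1  (J1 effort already set via bond 2)
β3 stroke→I2  (J1: bond 2 brought effort, rest push out)

bond 0 stroke at Sf1
bond 1 stroke at I1
bond 2 stroke at J1
bond 3 stroke at I2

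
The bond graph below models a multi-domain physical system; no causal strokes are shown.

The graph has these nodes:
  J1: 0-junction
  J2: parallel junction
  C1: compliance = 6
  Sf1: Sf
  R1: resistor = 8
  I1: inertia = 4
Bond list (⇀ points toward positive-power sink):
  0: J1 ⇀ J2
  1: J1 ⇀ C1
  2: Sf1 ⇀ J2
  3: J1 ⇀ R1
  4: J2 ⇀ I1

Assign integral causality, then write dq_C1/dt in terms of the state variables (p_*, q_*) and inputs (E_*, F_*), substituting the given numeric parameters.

β2 |Sf1  (Sf1 (Sf) sets flow on bond)
β1 |J1  (C1: C, integral causality)
β0 |J2  (common-e at J1 fixed by 1)
β3 |R1  (0-jn J1 has e-setter on 1)
β4 |I1  (J2 effort already set via bond 0)

dq_C1/dt = F_Sf1 - p_I1/4 - q_C1/48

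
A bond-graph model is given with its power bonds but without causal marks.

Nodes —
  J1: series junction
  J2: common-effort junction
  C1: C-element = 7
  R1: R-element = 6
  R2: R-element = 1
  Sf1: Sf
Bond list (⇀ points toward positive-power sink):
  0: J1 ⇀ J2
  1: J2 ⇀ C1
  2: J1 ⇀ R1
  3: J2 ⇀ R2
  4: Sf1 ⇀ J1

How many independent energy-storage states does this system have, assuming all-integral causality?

β4 stroke at Sf1  (Sf1 (Sf) sets flow on bond)
β0 stroke at J1  (1-jn J1 has f-setter on 4)
β2 stroke at J1  (common-f at J1 fixed by 4)
β1 stroke at J2  (C1 integral (e out))
β3 stroke at R2  (common-e at J2 fixed by 1)

1  (C1 all integral)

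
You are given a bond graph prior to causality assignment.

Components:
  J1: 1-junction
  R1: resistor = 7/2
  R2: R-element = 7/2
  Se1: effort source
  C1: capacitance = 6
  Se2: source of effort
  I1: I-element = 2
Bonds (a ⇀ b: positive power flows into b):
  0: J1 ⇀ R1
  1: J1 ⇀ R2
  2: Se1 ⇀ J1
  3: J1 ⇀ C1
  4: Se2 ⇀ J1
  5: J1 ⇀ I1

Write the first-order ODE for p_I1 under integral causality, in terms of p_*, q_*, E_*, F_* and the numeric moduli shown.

dp_I1/dt = E_Se1 + E_Se2 - 7*p_I1/2 - q_C1/6

#2 stroke→J1  (Se1 (Se) sets effort on bond)
#4 stroke→J1  (Se2 (Se) sets effort on bond)
#3 stroke→J1  (C1 outputs effort q/C1)
#5 stroke→I1  (I1 outputs flow p/I1)
#0 stroke→J1  (J1 flow already set via bond 5)
#1 stroke→J1  (1-jn J1 has f-setter on 5)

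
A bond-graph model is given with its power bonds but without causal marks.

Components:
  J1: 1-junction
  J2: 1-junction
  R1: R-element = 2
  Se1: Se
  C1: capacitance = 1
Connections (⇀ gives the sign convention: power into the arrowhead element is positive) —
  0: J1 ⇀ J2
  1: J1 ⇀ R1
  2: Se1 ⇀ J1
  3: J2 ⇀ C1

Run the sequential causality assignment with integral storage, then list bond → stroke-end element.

b2 →J1  (Se1 (Se) sets effort on bond)
b3 →J2  (prefer integral on C1)
b0 →J1  (closing 1-jn rule on J2)
b1 →R1  (closing 1-jn rule on J1)

β0 →J1
β1 →R1
β2 →J1
β3 →J2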